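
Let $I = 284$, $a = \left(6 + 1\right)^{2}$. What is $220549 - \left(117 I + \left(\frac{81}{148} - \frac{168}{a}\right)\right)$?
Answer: $\frac{194067541}{1036} \approx 1.8732 \cdot 10^{5}$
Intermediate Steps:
$a = 49$ ($a = 7^{2} = 49$)
$220549 - \left(117 I + \left(\frac{81}{148} - \frac{168}{a}\right)\right) = 220549 - \left(117 \cdot 284 + \left(\frac{81}{148} - \frac{168}{49}\right)\right) = 220549 - \left(33228 + \left(81 \cdot \frac{1}{148} - \frac{24}{7}\right)\right) = 220549 - \left(33228 + \left(\frac{81}{148} - \frac{24}{7}\right)\right) = 220549 - \left(33228 - \frac{2985}{1036}\right) = 220549 - \frac{34421223}{1036} = \frac{194067541}{1036}$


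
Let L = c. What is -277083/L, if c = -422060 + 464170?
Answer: -277083/42110 ≈ -6.5800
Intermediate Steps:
c = 42110
L = 42110
-277083/L = -277083/42110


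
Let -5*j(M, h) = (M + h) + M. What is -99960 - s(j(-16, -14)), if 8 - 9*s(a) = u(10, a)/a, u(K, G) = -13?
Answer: -41383873/414 ≈ -99961.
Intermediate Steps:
j(M, h) = -2*M/5 - h/5 (j(M, h) = -((M + h) + M)/5 = -(h + 2*M)/5 = -2*M/5 - h/5)
s(a) = 8/9 + 13/(9*a) (s(a) = 8/9 - (-13)/(9*a) = 8/9 + 13/(9*a))
-99960 - s(j(-16, -14)) = -99960 - (13 + 8*(-2/5*(-16) - 1/5*(-14)))/(9*(-2/5*(-16) - 1/5*(-14))) = -99960 - (13 + 8*(32/5 + 14/5))/(9*(32/5 + 14/5)) = -99960 - (13 + 8*(46/5))/(9*46/5) = -99960 - 5*(13 + 368/5)/(9*46) = -99960 - 5*433/(9*46*5) = -99960 - 1*433/414 = -99960 - 433/414 = -41383873/414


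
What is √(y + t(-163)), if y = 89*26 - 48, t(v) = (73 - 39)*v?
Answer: 6*I*√91 ≈ 57.236*I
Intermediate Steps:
t(v) = 34*v
y = 2266 (y = 2314 - 48 = 2266)
√(y + t(-163)) = √(2266 + 34*(-163)) = √(2266 - 5542) = √(-3276) = 6*I*√91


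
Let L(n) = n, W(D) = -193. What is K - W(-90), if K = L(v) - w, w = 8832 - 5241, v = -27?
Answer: -3425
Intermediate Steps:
w = 3591
K = -3618 (K = -27 - 1*3591 = -27 - 3591 = -3618)
K - W(-90) = -3618 - 1*(-193) = -3618 + 193 = -3425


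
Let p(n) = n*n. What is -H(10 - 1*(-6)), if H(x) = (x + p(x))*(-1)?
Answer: 272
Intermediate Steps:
p(n) = n²
H(x) = -x - x² (H(x) = (x + x²)*(-1) = -x - x²)
-H(10 - 1*(-6)) = -(10 - 1*(-6))*(-1 - (10 - 1*(-6))) = -(10 + 6)*(-1 - (10 + 6)) = -16*(-1 - 1*16) = -16*(-1 - 16) = -16*(-17) = -1*(-272) = 272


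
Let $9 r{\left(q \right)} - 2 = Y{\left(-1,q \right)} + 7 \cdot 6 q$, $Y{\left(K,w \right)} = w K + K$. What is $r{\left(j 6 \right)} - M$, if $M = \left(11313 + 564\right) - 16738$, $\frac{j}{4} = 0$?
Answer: $\frac{43750}{9} \approx 4861.1$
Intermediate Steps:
$j = 0$ ($j = 4 \cdot 0 = 0$)
$Y{\left(K,w \right)} = K + K w$ ($Y{\left(K,w \right)} = K w + K = K + K w$)
$M = -4861$ ($M = 11877 - 16738 = -4861$)
$r{\left(q \right)} = \frac{1}{9} + \frac{41 q}{9}$ ($r{\left(q \right)} = \frac{2}{9} + \frac{- (1 + q) + 7 \cdot 6 q}{9} = \frac{2}{9} + \frac{\left(-1 - q\right) + 42 q}{9} = \frac{2}{9} + \frac{-1 + 41 q}{9} = \frac{2}{9} + \left(- \frac{1}{9} + \frac{41 q}{9}\right) = \frac{1}{9} + \frac{41 q}{9}$)
$r{\left(j 6 \right)} - M = \left(\frac{1}{9} + \frac{41 \cdot 0 \cdot 6}{9}\right) - -4861 = \left(\frac{1}{9} + \frac{41}{9} \cdot 0\right) + 4861 = \left(\frac{1}{9} + 0\right) + 4861 = \frac{1}{9} + 4861 = \frac{43750}{9}$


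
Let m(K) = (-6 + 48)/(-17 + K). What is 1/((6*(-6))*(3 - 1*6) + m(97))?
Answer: 40/4341 ≈ 0.0092145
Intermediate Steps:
m(K) = 42/(-17 + K)
1/((6*(-6))*(3 - 1*6) + m(97)) = 1/((6*(-6))*(3 - 1*6) + 42/(-17 + 97)) = 1/(-36*(3 - 6) + 42/80) = 1/(-36*(-3) + 42*(1/80)) = 1/(108 + 21/40) = 1/(4341/40) = 40/4341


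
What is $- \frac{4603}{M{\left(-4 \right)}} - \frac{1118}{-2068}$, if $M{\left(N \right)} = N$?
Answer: $\frac{2380869}{2068} \approx 1151.3$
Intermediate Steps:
$- \frac{4603}{M{\left(-4 \right)}} - \frac{1118}{-2068} = - \frac{4603}{-4} - \frac{1118}{-2068} = \left(-4603\right) \left(- \frac{1}{4}\right) - - \frac{559}{1034} = \frac{4603}{4} + \frac{559}{1034} = \frac{2380869}{2068}$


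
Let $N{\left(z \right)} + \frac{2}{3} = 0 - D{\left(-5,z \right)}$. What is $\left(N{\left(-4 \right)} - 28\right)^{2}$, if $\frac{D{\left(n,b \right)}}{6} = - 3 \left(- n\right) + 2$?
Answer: $\frac{21904}{9} \approx 2433.8$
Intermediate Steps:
$D{\left(n,b \right)} = 12 + 18 n$ ($D{\left(n,b \right)} = 6 \left(- 3 \left(- n\right) + 2\right) = 6 \left(3 n + 2\right) = 6 \left(2 + 3 n\right) = 12 + 18 n$)
$N{\left(z \right)} = \frac{232}{3}$ ($N{\left(z \right)} = - \frac{2}{3} - \left(12 + 18 \left(-5\right)\right) = - \frac{2}{3} + \left(0 - \left(12 - 90\right)\right) = - \frac{2}{3} + \left(0 - -78\right) = - \frac{2}{3} + \left(0 + 78\right) = - \frac{2}{3} + 78 = \frac{232}{3}$)
$\left(N{\left(-4 \right)} - 28\right)^{2} = \left(\frac{232}{3} - 28\right)^{2} = \left(\frac{148}{3}\right)^{2} = \frac{21904}{9}$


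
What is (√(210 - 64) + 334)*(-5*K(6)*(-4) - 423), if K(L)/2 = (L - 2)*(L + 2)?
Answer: 286238 + 857*√146 ≈ 2.9659e+5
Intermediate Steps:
K(L) = 2*(-2 + L)*(2 + L) (K(L) = 2*((L - 2)*(L + 2)) = 2*((-2 + L)*(2 + L)) = 2*(-2 + L)*(2 + L))
(√(210 - 64) + 334)*(-5*K(6)*(-4) - 423) = (√(210 - 64) + 334)*(-5*(-8 + 2*6²)*(-4) - 423) = (√146 + 334)*(-5*(-8 + 2*36)*(-4) - 423) = (334 + √146)*(-5*(-8 + 72)*(-4) - 423) = (334 + √146)*(-5*64*(-4) - 423) = (334 + √146)*(-320*(-4) - 423) = (334 + √146)*(1280 - 423) = (334 + √146)*857 = 286238 + 857*√146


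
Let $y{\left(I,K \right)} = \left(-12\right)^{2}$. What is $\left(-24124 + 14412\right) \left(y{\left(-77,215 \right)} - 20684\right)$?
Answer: $199484480$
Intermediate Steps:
$y{\left(I,K \right)} = 144$
$\left(-24124 + 14412\right) \left(y{\left(-77,215 \right)} - 20684\right) = \left(-24124 + 14412\right) \left(144 - 20684\right) = \left(-9712\right) \left(-20540\right) = 199484480$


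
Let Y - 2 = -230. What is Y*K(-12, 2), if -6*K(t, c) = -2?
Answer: -76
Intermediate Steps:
Y = -228 (Y = 2 - 230 = -228)
K(t, c) = ⅓ (K(t, c) = -⅙*(-2) = ⅓)
Y*K(-12, 2) = -228*⅓ = -76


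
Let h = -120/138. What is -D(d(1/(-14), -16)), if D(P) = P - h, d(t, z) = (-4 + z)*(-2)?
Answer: -940/23 ≈ -40.870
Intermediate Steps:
h = -20/23 (h = -120*1/138 = -20/23 ≈ -0.86957)
d(t, z) = 8 - 2*z
D(P) = 20/23 + P (D(P) = P - 1*(-20/23) = P + 20/23 = 20/23 + P)
-D(d(1/(-14), -16)) = -(20/23 + (8 - 2*(-16))) = -(20/23 + (8 + 32)) = -(20/23 + 40) = -1*940/23 = -940/23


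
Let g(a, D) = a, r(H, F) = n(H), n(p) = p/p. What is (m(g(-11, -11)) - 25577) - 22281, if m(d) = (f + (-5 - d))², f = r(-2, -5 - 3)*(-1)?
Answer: -47833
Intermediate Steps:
n(p) = 1
r(H, F) = 1
f = -1 (f = 1*(-1) = -1)
m(d) = (-6 - d)² (m(d) = (-1 + (-5 - d))² = (-6 - d)²)
(m(g(-11, -11)) - 25577) - 22281 = ((6 - 11)² - 25577) - 22281 = ((-5)² - 25577) - 22281 = (25 - 25577) - 22281 = -25552 - 22281 = -47833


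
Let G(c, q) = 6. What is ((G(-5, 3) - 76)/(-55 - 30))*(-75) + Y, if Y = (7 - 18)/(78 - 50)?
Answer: -29587/476 ≈ -62.158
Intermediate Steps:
Y = -11/28 ≈ -0.39286
((G(-5, 3) - 76)/(-55 - 30))*(-75) + Y = ((6 - 76)/(-55 - 30))*(-75) - 11/28 = -70/(-85)*(-75) - 11/28 = -70*(-1/85)*(-75) - 11/28 = (14/17)*(-75) - 11/28 = -1050/17 - 11/28 = -29587/476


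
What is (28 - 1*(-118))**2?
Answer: 21316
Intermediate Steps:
(28 - 1*(-118))**2 = (28 + 118)**2 = 146**2 = 21316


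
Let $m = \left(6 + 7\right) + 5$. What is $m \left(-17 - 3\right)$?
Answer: $-360$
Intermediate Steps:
$m = 18$ ($m = 13 + 5 = 18$)
$m \left(-17 - 3\right) = 18 \left(-17 - 3\right) = 18 \left(-20\right) = -360$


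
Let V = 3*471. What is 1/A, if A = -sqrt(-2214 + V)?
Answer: I*sqrt(89)/267 ≈ 0.035333*I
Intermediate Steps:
V = 1413
A = -3*I*sqrt(89) (A = -sqrt(-2214 + 1413) = -sqrt(-801) = -3*I*sqrt(89) ≈ -28.302*I)
1/A = 1/(-3*I*sqrt(89)) = I*sqrt(89)/267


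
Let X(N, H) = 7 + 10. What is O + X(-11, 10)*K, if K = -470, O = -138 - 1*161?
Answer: -8289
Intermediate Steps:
O = -299 (O = -138 - 161 = -299)
X(N, H) = 17
O + X(-11, 10)*K = -299 + 17*(-470) = -299 - 7990 = -8289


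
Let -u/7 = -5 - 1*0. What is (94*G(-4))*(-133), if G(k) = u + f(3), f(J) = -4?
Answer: -387562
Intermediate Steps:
u = 35 (u = -7*(-5 - 1*0) = -7*(-5 + 0) = -7*(-5) = 35)
G(k) = 31 (G(k) = 35 - 4 = 31)
(94*G(-4))*(-133) = (94*31)*(-133) = 2914*(-133) = -387562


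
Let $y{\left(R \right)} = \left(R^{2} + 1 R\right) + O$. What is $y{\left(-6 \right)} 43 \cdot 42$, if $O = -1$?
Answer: $52374$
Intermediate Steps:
$y{\left(R \right)} = -1 + R + R^{2}$ ($y{\left(R \right)} = \left(R^{2} + 1 R\right) - 1 = \left(R^{2} + R\right) - 1 = \left(R + R^{2}\right) - 1 = -1 + R + R^{2}$)
$y{\left(-6 \right)} 43 \cdot 42 = \left(-1 - 6 + \left(-6\right)^{2}\right) 43 \cdot 42 = \left(-1 - 6 + 36\right) 43 \cdot 42 = 29 \cdot 43 \cdot 42 = 1247 \cdot 42 = 52374$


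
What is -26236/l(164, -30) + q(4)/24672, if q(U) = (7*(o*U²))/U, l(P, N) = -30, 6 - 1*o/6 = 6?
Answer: 13118/15 ≈ 874.53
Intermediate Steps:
o = 0 (o = 36 - 6*6 = 36 - 36 = 0)
q(U) = 0 (q(U) = (7*(0*U²))/U = (7*0)/U = 0/U = 0)
-26236/l(164, -30) + q(4)/24672 = -26236/(-30) + 0/24672 = -26236*(-1/30) + 0*(1/24672) = 13118/15 + 0 = 13118/15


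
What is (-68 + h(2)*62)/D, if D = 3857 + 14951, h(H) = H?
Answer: 7/2351 ≈ 0.0029775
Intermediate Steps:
D = 18808
(-68 + h(2)*62)/D = (-68 + 2*62)/18808 = (-68 + 124)*(1/18808) = 56*(1/18808) = 7/2351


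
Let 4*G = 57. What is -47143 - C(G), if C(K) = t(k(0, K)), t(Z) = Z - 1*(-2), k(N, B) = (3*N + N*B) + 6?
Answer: -47151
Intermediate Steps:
k(N, B) = 6 + 3*N + B*N (k(N, B) = (3*N + B*N) + 6 = 6 + 3*N + B*N)
G = 57/4 (G = (¼)*57 = 57/4 ≈ 14.250)
t(Z) = 2 + Z (t(Z) = Z + 2 = 2 + Z)
C(K) = 8 (C(K) = 2 + (6 + 3*0 + K*0) = 2 + (6 + 0 + 0) = 2 + 6 = 8)
-47143 - C(G) = -47143 - 1*8 = -47143 - 8 = -47151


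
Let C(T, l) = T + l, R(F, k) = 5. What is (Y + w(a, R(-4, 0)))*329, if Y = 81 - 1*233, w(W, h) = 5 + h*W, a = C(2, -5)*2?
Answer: -58233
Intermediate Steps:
a = -6 (a = (2 - 5)*2 = -3*2 = -6)
w(W, h) = 5 + W*h
Y = -152 (Y = 81 - 233 = -152)
(Y + w(a, R(-4, 0)))*329 = (-152 + (5 - 6*5))*329 = (-152 + (5 - 30))*329 = (-152 - 25)*329 = -177*329 = -58233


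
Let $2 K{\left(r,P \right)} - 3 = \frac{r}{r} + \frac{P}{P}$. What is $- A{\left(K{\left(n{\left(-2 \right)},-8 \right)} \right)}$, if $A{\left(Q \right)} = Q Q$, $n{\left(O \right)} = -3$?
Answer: $- \frac{25}{4} \approx -6.25$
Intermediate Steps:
$K{\left(r,P \right)} = \frac{5}{2}$ ($K{\left(r,P \right)} = \frac{3}{2} + \frac{\frac{r}{r} + \frac{P}{P}}{2} = \frac{3}{2} + \frac{1 + 1}{2} = \frac{3}{2} + \frac{1}{2} \cdot 2 = \frac{3}{2} + 1 = \frac{5}{2}$)
$A{\left(Q \right)} = Q^{2}$
$- A{\left(K{\left(n{\left(-2 \right)},-8 \right)} \right)} = - \left(\frac{5}{2}\right)^{2} = \left(-1\right) \frac{25}{4} = - \frac{25}{4}$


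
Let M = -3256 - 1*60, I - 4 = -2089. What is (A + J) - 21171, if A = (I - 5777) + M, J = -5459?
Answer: -37808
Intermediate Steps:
I = -2085 (I = 4 - 2089 = -2085)
M = -3316 (M = -3256 - 60 = -3316)
A = -11178 (A = (-2085 - 5777) - 3316 = -7862 - 3316 = -11178)
(A + J) - 21171 = (-11178 - 5459) - 21171 = -16637 - 21171 = -37808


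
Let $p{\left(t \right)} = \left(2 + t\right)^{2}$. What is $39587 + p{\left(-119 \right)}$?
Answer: $53276$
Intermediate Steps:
$39587 + p{\left(-119 \right)} = 39587 + \left(2 - 119\right)^{2} = 39587 + \left(-117\right)^{2} = 39587 + 13689 = 53276$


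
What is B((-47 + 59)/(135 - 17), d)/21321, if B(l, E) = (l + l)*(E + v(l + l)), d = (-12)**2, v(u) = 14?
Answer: 632/419313 ≈ 0.0015072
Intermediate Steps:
d = 144
B(l, E) = 2*l*(14 + E) (B(l, E) = (l + l)*(E + 14) = (2*l)*(14 + E) = 2*l*(14 + E))
B((-47 + 59)/(135 - 17), d)/21321 = (2*((-47 + 59)/(135 - 17))*(14 + 144))/21321 = (2*(12/118)*158)*(1/21321) = (2*(12*(1/118))*158)*(1/21321) = (2*(6/59)*158)*(1/21321) = (1896/59)*(1/21321) = 632/419313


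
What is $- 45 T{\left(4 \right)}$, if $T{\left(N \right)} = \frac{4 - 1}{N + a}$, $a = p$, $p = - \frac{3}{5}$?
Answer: $- \frac{675}{17} \approx -39.706$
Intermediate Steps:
$p = - \frac{3}{5}$ ($p = \left(-3\right) \frac{1}{5} = - \frac{3}{5} \approx -0.6$)
$a = - \frac{3}{5} \approx -0.6$
$T{\left(N \right)} = \frac{3}{- \frac{3}{5} + N}$ ($T{\left(N \right)} = \frac{4 - 1}{N - \frac{3}{5}} = \frac{3}{- \frac{3}{5} + N}$)
$- 45 T{\left(4 \right)} = - 45 \frac{15}{-3 + 5 \cdot 4} = - 45 \frac{15}{-3 + 20} = - 45 \cdot \frac{15}{17} = - 45 \cdot 15 \cdot \frac{1}{17} = \left(-45\right) \frac{15}{17} = - \frac{675}{17}$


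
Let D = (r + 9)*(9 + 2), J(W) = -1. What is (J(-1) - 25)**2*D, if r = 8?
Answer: 126412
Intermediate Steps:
D = 187 (D = (8 + 9)*(9 + 2) = 17*11 = 187)
(J(-1) - 25)**2*D = (-1 - 25)**2*187 = (-26)**2*187 = 676*187 = 126412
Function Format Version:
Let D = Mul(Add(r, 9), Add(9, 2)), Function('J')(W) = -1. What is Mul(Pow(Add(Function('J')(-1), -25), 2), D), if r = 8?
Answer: 126412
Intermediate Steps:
D = 187 (D = Mul(Add(8, 9), Add(9, 2)) = Mul(17, 11) = 187)
Mul(Pow(Add(Function('J')(-1), -25), 2), D) = Mul(Pow(Add(-1, -25), 2), 187) = Mul(Pow(-26, 2), 187) = Mul(676, 187) = 126412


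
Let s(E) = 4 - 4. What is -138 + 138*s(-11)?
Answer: -138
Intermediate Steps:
s(E) = 0
-138 + 138*s(-11) = -138 + 138*0 = -138 + 0 = -138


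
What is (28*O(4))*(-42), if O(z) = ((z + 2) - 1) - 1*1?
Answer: -4704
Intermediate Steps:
O(z) = z (O(z) = ((2 + z) - 1) - 1 = (1 + z) - 1 = z)
(28*O(4))*(-42) = (28*4)*(-42) = 112*(-42) = -4704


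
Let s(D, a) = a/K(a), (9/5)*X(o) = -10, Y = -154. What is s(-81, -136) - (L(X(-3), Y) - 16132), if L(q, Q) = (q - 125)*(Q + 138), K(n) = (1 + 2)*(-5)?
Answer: 632348/45 ≈ 14052.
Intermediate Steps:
K(n) = -15 (K(n) = 3*(-5) = -15)
X(o) = -50/9 (X(o) = (5/9)*(-10) = -50/9)
s(D, a) = -a/15 (s(D, a) = a/(-15) = a*(-1/15) = -a/15)
L(q, Q) = (-125 + q)*(138 + Q)
s(-81, -136) - (L(X(-3), Y) - 16132) = -1/15*(-136) - ((-17250 - 125*(-154) + 138*(-50/9) - 154*(-50/9)) - 16132) = 136/15 - ((-17250 + 19250 - 2300/3 + 7700/9) - 16132) = 136/15 - (18800/9 - 16132) = 136/15 - 1*(-126388/9) = 136/15 + 126388/9 = 632348/45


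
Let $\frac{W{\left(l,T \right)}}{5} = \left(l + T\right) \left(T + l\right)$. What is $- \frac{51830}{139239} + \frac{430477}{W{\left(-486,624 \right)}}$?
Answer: $\frac{6111548267}{1473148620} \approx 4.1486$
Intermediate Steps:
$W{\left(l,T \right)} = 5 \left(T + l\right)^{2}$ ($W{\left(l,T \right)} = 5 \left(l + T\right) \left(T + l\right) = 5 \left(T + l\right) \left(T + l\right) = 5 \left(T + l\right)^{2}$)
$- \frac{51830}{139239} + \frac{430477}{W{\left(-486,624 \right)}} = - \frac{51830}{139239} + \frac{430477}{5 \left(624 - 486\right)^{2}} = \left(-51830\right) \frac{1}{139239} + \frac{430477}{5 \cdot 138^{2}} = - \frac{51830}{139239} + \frac{430477}{5 \cdot 19044} = - \frac{51830}{139239} + \frac{430477}{95220} = \frac{6111548267}{1473148620}$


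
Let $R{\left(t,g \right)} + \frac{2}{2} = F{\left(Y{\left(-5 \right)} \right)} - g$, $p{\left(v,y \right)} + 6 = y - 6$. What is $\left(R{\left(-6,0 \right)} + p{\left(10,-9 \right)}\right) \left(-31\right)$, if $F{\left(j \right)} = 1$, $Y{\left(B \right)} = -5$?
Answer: $651$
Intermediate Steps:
$p{\left(v,y \right)} = -12 + y$ ($p{\left(v,y \right)} = -6 + \left(y - 6\right) = -6 + \left(-6 + y\right) = -12 + y$)
$R{\left(t,g \right)} = - g$ ($R{\left(t,g \right)} = -1 - \left(-1 + g\right) = - g$)
$\left(R{\left(-6,0 \right)} + p{\left(10,-9 \right)}\right) \left(-31\right) = \left(\left(-1\right) 0 - 21\right) \left(-31\right) = \left(0 - 21\right) \left(-31\right) = \left(-21\right) \left(-31\right) = 651$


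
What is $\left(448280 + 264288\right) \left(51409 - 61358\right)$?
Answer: $-7089339032$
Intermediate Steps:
$\left(448280 + 264288\right) \left(51409 - 61358\right) = 712568 \left(-9949\right) = -7089339032$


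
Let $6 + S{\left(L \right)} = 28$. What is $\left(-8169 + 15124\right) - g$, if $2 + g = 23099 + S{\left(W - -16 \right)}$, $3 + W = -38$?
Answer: $-16164$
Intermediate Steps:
$W = -41$ ($W = -3 - 38 = -41$)
$S{\left(L \right)} = 22$ ($S{\left(L \right)} = -6 + 28 = 22$)
$g = 23119$ ($g = -2 + \left(23099 + 22\right) = -2 + 23121 = 23119$)
$\left(-8169 + 15124\right) - g = \left(-8169 + 15124\right) - 23119 = 6955 - 23119 = -16164$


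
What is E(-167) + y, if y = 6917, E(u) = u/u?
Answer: 6918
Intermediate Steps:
E(u) = 1
E(-167) + y = 1 + 6917 = 6918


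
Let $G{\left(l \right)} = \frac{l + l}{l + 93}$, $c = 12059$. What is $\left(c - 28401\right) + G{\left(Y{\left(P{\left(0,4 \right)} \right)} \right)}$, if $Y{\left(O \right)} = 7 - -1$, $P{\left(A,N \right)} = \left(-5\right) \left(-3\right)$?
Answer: $- \frac{1650526}{101} \approx -16342.0$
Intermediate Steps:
$P{\left(A,N \right)} = 15$
$Y{\left(O \right)} = 8$ ($Y{\left(O \right)} = 7 + 1 = 8$)
$G{\left(l \right)} = \frac{2 l}{93 + l}$
$\left(c - 28401\right) + G{\left(Y{\left(P{\left(0,4 \right)} \right)} \right)} = \left(12059 - 28401\right) + 2 \cdot 8 \frac{1}{93 + 8} = -16342 + 2 \cdot 8 \cdot \frac{1}{101} = -16342 + \frac{16}{101} = - \frac{1650526}{101}$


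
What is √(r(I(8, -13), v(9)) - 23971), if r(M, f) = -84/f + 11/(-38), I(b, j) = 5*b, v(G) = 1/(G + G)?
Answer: I*√36797870/38 ≈ 159.63*I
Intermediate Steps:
v(G) = 1/(2*G)
r(M, f) = -11/38 - 84/f (r(M, f) = -84/f + 11*(-1/38) = -84/f - 11/38 = -11/38 - 84/f)
√(r(I(8, -13), v(9)) - 23971) = √((-11/38 - 84/((½)/9)) - 23971) = √((-11/38 - 84/((½)*(⅑))) - 23971) = √((-11/38 - 84/1/18) - 23971) = √((-11/38 - 84*18) - 23971) = √((-11/38 - 1512) - 23971) = √(-57467/38 - 23971) = √(-968365/38) = I*√36797870/38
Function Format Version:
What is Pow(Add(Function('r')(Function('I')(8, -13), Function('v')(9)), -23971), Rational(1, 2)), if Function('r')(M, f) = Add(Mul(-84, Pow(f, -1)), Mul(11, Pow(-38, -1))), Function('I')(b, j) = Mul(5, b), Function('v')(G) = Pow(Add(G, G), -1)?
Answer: Mul(Rational(1, 38), I, Pow(36797870, Rational(1, 2))) ≈ Mul(159.63, I)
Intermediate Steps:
Function('v')(G) = Mul(Rational(1, 2), Pow(G, -1)) (Function('v')(G) = Pow(Mul(2, G), -1) = Mul(Rational(1, 2), Pow(G, -1)))
Function('r')(M, f) = Add(Rational(-11, 38), Mul(-84, Pow(f, -1))) (Function('r')(M, f) = Add(Mul(-84, Pow(f, -1)), Mul(11, Rational(-1, 38))) = Add(Mul(-84, Pow(f, -1)), Rational(-11, 38)) = Add(Rational(-11, 38), Mul(-84, Pow(f, -1))))
Pow(Add(Function('r')(Function('I')(8, -13), Function('v')(9)), -23971), Rational(1, 2)) = Pow(Add(Add(Rational(-11, 38), Mul(-84, Pow(Mul(Rational(1, 2), Pow(9, -1)), -1))), -23971), Rational(1, 2)) = Pow(Add(Add(Rational(-11, 38), Mul(-84, Pow(Mul(Rational(1, 2), Rational(1, 9)), -1))), -23971), Rational(1, 2)) = Pow(Add(Add(Rational(-11, 38), Mul(-84, Pow(Rational(1, 18), -1))), -23971), Rational(1, 2)) = Pow(Add(Add(Rational(-11, 38), Mul(-84, 18)), -23971), Rational(1, 2)) = Pow(Add(Add(Rational(-11, 38), -1512), -23971), Rational(1, 2)) = Pow(Add(Rational(-57467, 38), -23971), Rational(1, 2)) = Pow(Rational(-968365, 38), Rational(1, 2)) = Mul(Rational(1, 38), I, Pow(36797870, Rational(1, 2)))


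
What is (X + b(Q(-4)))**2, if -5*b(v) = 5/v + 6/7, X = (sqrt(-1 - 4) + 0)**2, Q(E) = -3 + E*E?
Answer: 5702544/207025 ≈ 27.545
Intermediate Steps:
Q(E) = -3 + E**2
X = -5 (X = (sqrt(-5) + 0)**2 = (I*sqrt(5) + 0)**2 = (I*sqrt(5))**2 = -5)
b(v) = -6/35 - 1/v (b(v) = -(5/v + 6/7)/5 = -(6/7 + 5/v)/5 = -6/35 - 1/v)
(X + b(Q(-4)))**2 = (-5 + (-6/35 - 1/(-3 + (-4)**2)))**2 = (-5 + (-6/35 - 1/(-3 + 16)))**2 = (-5 + (-6/35 - 1/13))**2 = (-5 - 113/455)**2 = (-2388/455)**2 = 5702544/207025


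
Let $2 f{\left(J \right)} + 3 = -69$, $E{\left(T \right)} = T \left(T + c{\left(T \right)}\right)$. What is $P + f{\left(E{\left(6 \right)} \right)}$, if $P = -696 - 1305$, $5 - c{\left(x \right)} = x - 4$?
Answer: $-2037$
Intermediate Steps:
$c{\left(x \right)} = 9 - x$ ($c{\left(x \right)} = 5 - \left(x - 4\right) = 5 - \left(-4 + x\right) = 9 - x$)
$P = -2001$
$E{\left(T \right)} = 9 T$ ($E{\left(T \right)} = T \left(T - \left(-9 + T\right)\right) = T 9 = 9 T$)
$f{\left(J \right)} = -36$ ($f{\left(J \right)} = - \frac{3}{2} + \frac{1}{2} \left(-69\right) = - \frac{3}{2} - \frac{69}{2} = -36$)
$P + f{\left(E{\left(6 \right)} \right)} = -2001 - 36 = -2037$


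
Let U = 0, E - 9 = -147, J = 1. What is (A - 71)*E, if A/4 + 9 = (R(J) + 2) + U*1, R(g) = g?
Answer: 13110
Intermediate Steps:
E = -138 (E = 9 - 147 = -138)
A = -24 (A = -36 + 4*((1 + 2) + 0*1) = -36 + 4*(3 + 0) = -36 + 4*3 = -36 + 12 = -24)
(A - 71)*E = (-24 - 71)*(-138) = -95*(-138) = 13110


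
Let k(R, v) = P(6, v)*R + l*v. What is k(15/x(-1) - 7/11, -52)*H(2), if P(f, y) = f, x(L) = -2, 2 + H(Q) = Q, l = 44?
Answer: 0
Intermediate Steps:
H(Q) = -2 + Q
k(R, v) = 6*R + 44*v
k(15/x(-1) - 7/11, -52)*H(2) = (6*(15/(-2) - 7/11) + 44*(-52))*(-2 + 2) = (6*(15*(-½) - 7*1/11) - 2288)*0 = (6*(-15/2 - 7/11) - 2288)*0 = (6*(-179/22) - 2288)*0 = (-537/11 - 2288)*0 = -25705/11*0 = 0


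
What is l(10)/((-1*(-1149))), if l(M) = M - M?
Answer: 0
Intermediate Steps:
l(M) = 0
l(10)/((-1*(-1149))) = 0/(-1*(-1149)) = 0/1149 = (1/1149)*0 = 0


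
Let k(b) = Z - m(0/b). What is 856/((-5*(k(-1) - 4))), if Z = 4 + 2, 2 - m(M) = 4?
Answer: -214/5 ≈ -42.800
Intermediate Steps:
m(M) = -2 (m(M) = 2 - 1*4 = 2 - 4 = -2)
Z = 6
k(b) = 8 (k(b) = 6 - 1*(-2) = 6 + 2 = 8)
856/((-5*(k(-1) - 4))) = 856/((-5*(8 - 4))) = 856/((-5*4)) = 856/(-20) = 856*(-1/20) = -214/5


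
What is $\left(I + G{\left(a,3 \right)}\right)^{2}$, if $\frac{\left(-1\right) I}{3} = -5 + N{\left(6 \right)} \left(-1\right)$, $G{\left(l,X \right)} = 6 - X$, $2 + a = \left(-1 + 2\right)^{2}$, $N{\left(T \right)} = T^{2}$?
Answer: $15876$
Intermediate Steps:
$a = -1$ ($a = -2 + \left(-1 + 2\right)^{2} = -2 + 1^{2} = -2 + 1 = -1$)
$I = 123$ ($I = - 3 \left(-5 + 6^{2} \left(-1\right)\right) = - 3 \left(-5 + 36 \left(-1\right)\right) = - 3 \left(-5 - 36\right) = \left(-3\right) \left(-41\right) = 123$)
$\left(I + G{\left(a,3 \right)}\right)^{2} = \left(123 + \left(6 - 3\right)\right)^{2} = \left(123 + 3\right)^{2} = 126^{2} = 15876$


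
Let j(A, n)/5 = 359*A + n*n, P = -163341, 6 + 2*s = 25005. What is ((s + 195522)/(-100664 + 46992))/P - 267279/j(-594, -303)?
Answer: 173579114219473/394303157283120 ≈ 0.44022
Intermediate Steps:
s = 24999/2 (s = -3 + (½)*25005 = -3 + 25005/2 = 24999/2 ≈ 12500.)
j(A, n) = 5*n² + 1795*A (j(A, n) = 5*(359*A + n*n) = 5*(359*A + n²) = 5*(n² + 359*A) = 5*n² + 1795*A)
((s + 195522)/(-100664 + 46992))/P - 267279/j(-594, -303) = ((24999/2 + 195522)/(-100664 + 46992))/(-163341) - 267279/(5*(-303)² + 1795*(-594)) = ((416043/2)/(-53672))*(-1/163341) - 267279/(5*91809 - 1066230) = ((416043/2)*(-1/53672))*(-1/163341) - 267279/(459045 - 1066230) = -416043/107344*(-1/163341) - 267279/(-607185) = 46227/1948186256 - 267279*(-1/607185) = 46227/1948186256 + 89093/202395 = 173579114219473/394303157283120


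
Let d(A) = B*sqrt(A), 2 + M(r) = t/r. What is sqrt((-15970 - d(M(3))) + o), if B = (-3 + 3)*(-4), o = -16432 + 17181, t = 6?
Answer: I*sqrt(15221) ≈ 123.37*I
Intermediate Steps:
M(r) = -2 + 6/r
o = 749
B = 0 (B = 0*(-4) = 0)
d(A) = 0 (d(A) = 0*sqrt(A) = 0)
sqrt((-15970 - d(M(3))) + o) = sqrt((-15970 - 1*0) + 749) = sqrt((-15970 + 0) + 749) = sqrt(-15970 + 749) = sqrt(-15221) = I*sqrt(15221)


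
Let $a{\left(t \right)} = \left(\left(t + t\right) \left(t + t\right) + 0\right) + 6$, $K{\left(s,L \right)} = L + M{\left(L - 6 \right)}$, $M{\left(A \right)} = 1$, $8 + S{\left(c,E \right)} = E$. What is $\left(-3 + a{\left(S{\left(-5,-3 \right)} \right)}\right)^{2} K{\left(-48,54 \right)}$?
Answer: $13044295$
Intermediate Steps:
$S{\left(c,E \right)} = -8 + E$
$K{\left(s,L \right)} = 1 + L$ ($K{\left(s,L \right)} = L + 1 = 1 + L$)
$a{\left(t \right)} = 6 + 4 t^{2}$ ($a{\left(t \right)} = \left(2 t 2 t + 0\right) + 6 = \left(4 t^{2} + 0\right) + 6 = 4 t^{2} + 6 = 6 + 4 t^{2}$)
$\left(-3 + a{\left(S{\left(-5,-3 \right)} \right)}\right)^{2} K{\left(-48,54 \right)} = \left(-3 + \left(6 + 4 \left(-8 - 3\right)^{2}\right)\right)^{2} \left(1 + 54\right) = \left(-3 + \left(6 + 4 \left(-11\right)^{2}\right)\right)^{2} \cdot 55 = \left(-3 + \left(6 + 4 \cdot 121\right)\right)^{2} \cdot 55 = \left(-3 + \left(6 + 484\right)\right)^{2} \cdot 55 = \left(-3 + 490\right)^{2} \cdot 55 = 487^{2} \cdot 55 = 237169 \cdot 55 = 13044295$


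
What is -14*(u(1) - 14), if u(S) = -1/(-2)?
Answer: 189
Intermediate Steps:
u(S) = ½ (u(S) = -1*(-½) = ½)
-14*(u(1) - 14) = -14*(½ - 14) = -14*(-27/2) = 189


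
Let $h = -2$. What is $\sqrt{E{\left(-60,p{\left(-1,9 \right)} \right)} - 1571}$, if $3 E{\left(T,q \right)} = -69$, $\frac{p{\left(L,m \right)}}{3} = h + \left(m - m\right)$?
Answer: $i \sqrt{1594} \approx 39.925 i$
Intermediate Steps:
$p{\left(L,m \right)} = -6$ ($p{\left(L,m \right)} = 3 \left(-2 + \left(m - m\right)\right) = 3 \left(-2 + 0\right) = 3 \left(-2\right) = -6$)
$E{\left(T,q \right)} = -23$ ($E{\left(T,q \right)} = \frac{1}{3} \left(-69\right) = -23$)
$\sqrt{E{\left(-60,p{\left(-1,9 \right)} \right)} - 1571} = \sqrt{-23 - 1571} = \sqrt{-1594} = i \sqrt{1594}$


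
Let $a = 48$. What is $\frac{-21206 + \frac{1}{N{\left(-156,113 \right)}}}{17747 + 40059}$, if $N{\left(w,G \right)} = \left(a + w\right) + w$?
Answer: $- \frac{5598385}{15260784} \approx -0.36685$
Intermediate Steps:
$N{\left(w,G \right)} = 48 + 2 w$ ($N{\left(w,G \right)} = \left(48 + w\right) + w = 48 + 2 w$)
$\frac{-21206 + \frac{1}{N{\left(-156,113 \right)}}}{17747 + 40059} = \frac{-21206 + \frac{1}{48 + 2 \left(-156\right)}}{17747 + 40059} = \frac{-21206 + \frac{1}{48 - 312}}{57806} = \left(-21206 + \frac{1}{-264}\right) \frac{1}{57806} = \left(-21206 - \frac{1}{264}\right) \frac{1}{57806} = \left(- \frac{5598385}{264}\right) \frac{1}{57806} = - \frac{5598385}{15260784}$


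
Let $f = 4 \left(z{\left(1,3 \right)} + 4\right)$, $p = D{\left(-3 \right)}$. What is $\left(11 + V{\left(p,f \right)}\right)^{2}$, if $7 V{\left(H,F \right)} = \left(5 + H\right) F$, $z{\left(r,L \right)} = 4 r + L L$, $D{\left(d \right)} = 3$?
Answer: $\frac{385641}{49} \approx 7870.2$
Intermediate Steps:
$p = 3$
$z{\left(r,L \right)} = L^{2} + 4 r$ ($z{\left(r,L \right)} = 4 r + L^{2} = L^{2} + 4 r$)
$f = 68$ ($f = 4 \left(\left(3^{2} + 4 \cdot 1\right) + 4\right) = 4 \left(\left(9 + 4\right) + 4\right) = 4 \left(13 + 4\right) = 4 \cdot 17 = 68$)
$V{\left(H,F \right)} = \frac{F \left(5 + H\right)}{7}$ ($V{\left(H,F \right)} = \frac{\left(5 + H\right) F}{7} = \frac{F \left(5 + H\right)}{7}$)
$\left(11 + V{\left(p,f \right)}\right)^{2} = \left(11 + \frac{1}{7} \cdot 68 \left(5 + 3\right)\right)^{2} = \left(11 + \frac{1}{7} \cdot 68 \cdot 8\right)^{2} = \left(11 + \frac{544}{7}\right)^{2} = \left(\frac{621}{7}\right)^{2} = \frac{385641}{49}$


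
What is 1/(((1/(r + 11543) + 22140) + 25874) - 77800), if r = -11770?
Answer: -227/6761423 ≈ -3.3573e-5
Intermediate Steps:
1/(((1/(r + 11543) + 22140) + 25874) - 77800) = 1/(((1/(-11770 + 11543) + 22140) + 25874) - 77800) = 1/(((1/(-227) + 22140) + 25874) - 77800) = 1/(((-1/227 + 22140) + 25874) - 77800) = 1/((5025779/227 + 25874) - 77800) = 1/(10899177/227 - 77800) = 1/(-6761423/227) = -227/6761423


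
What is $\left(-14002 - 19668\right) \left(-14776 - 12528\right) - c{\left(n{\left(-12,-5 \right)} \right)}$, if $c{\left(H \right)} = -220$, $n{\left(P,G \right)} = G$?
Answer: $919325900$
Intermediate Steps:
$\left(-14002 - 19668\right) \left(-14776 - 12528\right) - c{\left(n{\left(-12,-5 \right)} \right)} = \left(-14002 - 19668\right) \left(-14776 - 12528\right) - -220 = \left(-33670\right) \left(-27304\right) + 220 = 919325680 + 220 = 919325900$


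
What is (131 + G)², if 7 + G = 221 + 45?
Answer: 152100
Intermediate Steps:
G = 259 (G = -7 + (221 + 45) = -7 + 266 = 259)
(131 + G)² = (131 + 259)² = 390² = 152100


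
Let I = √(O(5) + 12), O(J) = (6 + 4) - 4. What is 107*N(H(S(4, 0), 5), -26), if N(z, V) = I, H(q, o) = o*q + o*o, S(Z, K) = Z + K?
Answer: 321*√2 ≈ 453.96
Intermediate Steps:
S(Z, K) = K + Z
O(J) = 6 (O(J) = 10 - 4 = 6)
H(q, o) = o² + o*q (H(q, o) = o*q + o² = o² + o*q)
I = 3*√2 (I = √(6 + 12) = √18 = 3*√2 ≈ 4.2426)
N(z, V) = 3*√2
107*N(H(S(4, 0), 5), -26) = 107*(3*√2) = 321*√2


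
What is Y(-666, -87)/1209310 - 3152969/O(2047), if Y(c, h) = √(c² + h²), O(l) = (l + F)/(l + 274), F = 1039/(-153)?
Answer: -1119660280497/312152 + 3*√2005/241862 ≈ -3.5869e+6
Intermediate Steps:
F = -1039/153 (F = 1039*(-1/153) = -1039/153 ≈ -6.7908)
O(l) = (-1039/153 + l)/(274 + l) (O(l) = (l - 1039/153)/(l + 274) = (-1039/153 + l)/(274 + l))
Y(-666, -87)/1209310 - 3152969/O(2047) = √((-666)² + (-87)²)/1209310 - 3152969*(274 + 2047)/(-1039/153 + 2047) = √(443556 + 7569)*(1/1209310) - 3152969/((312152/153)/2321) = √451125*(1/1209310) - 3152969/((1/2321)*(312152/153)) = (15*√2005)*(1/1209310) - 3152969/312152/355113 = 3*√2005/241862 - 3152969*355113/312152 = 3*√2005/241862 - 1119660280497/312152 = -1119660280497/312152 + 3*√2005/241862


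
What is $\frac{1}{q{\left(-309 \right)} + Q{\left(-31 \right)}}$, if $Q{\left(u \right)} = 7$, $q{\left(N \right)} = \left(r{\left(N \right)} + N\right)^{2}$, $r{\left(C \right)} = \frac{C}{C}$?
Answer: $\frac{1}{94871} \approx 1.0541 \cdot 10^{-5}$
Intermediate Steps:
$r{\left(C \right)} = 1$
$q{\left(N \right)} = \left(1 + N\right)^{2}$
$\frac{1}{q{\left(-309 \right)} + Q{\left(-31 \right)}} = \frac{1}{\left(1 - 309\right)^{2} + 7} = \frac{1}{\left(-308\right)^{2} + 7} = \frac{1}{94864 + 7} = \frac{1}{94871}$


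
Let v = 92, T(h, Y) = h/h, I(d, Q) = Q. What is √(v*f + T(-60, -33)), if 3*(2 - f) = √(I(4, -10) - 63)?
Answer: √(1665 - 276*I*√73)/3 ≈ 15.902 - 8.2385*I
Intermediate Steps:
T(h, Y) = 1
f = 2 - I*√73/3 (f = 2 - √(-10 - 63)/3 = 2 - I*√73/3 ≈ 2.0 - 2.848*I)
√(v*f + T(-60, -33)) = √(92*(2 - I*√73/3) + 1) = √((184 - 92*I*√73/3) + 1) = √(185 - 92*I*√73/3)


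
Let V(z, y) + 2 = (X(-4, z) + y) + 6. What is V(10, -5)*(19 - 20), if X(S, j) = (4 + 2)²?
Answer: -35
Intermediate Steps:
X(S, j) = 36 (X(S, j) = 6² = 36)
V(z, y) = 40 + y (V(z, y) = -2 + ((36 + y) + 6) = -2 + (42 + y) = 40 + y)
V(10, -5)*(19 - 20) = (40 - 5)*(19 - 20) = 35*(-1) = -35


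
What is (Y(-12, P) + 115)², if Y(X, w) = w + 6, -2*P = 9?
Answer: 54289/4 ≈ 13572.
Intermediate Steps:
P = -9/2 (P = -½*9 = -9/2 ≈ -4.5000)
Y(X, w) = 6 + w
(Y(-12, P) + 115)² = ((6 - 9/2) + 115)² = (3/2 + 115)² = (233/2)² = 54289/4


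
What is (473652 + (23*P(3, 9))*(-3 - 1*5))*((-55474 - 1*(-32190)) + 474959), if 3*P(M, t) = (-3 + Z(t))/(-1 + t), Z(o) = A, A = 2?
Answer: 641820689825/3 ≈ 2.1394e+11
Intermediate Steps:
Z(o) = 2
P(M, t) = -1/(3*(-1 + t)) (P(M, t) = ((-3 + 2)/(-1 + t))/3 = (-1/(-1 + t))/3 = -1/(3*(-1 + t)))
(473652 + (23*P(3, 9))*(-3 - 1*5))*((-55474 - 1*(-32190)) + 474959) = (473652 + (23*(-1/(-3 + 3*9)))*(-3 - 1*5))*((-55474 - 1*(-32190)) + 474959) = (473652 + (23*(-1/(-3 + 27)))*(-3 - 5))*((-55474 + 32190) + 474959) = (473652 + (23*(-1/24))*(-8))*(-23284 + 474959) = (473652 + (23*(-1*1/24))*(-8))*451675 = (473652 + (23*(-1/24))*(-8))*451675 = (473652 - 23/24*(-8))*451675 = (473652 + 23/3)*451675 = (1420979/3)*451675 = 641820689825/3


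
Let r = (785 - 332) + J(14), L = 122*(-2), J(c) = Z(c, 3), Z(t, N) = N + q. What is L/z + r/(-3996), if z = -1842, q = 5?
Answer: 20977/1226772 ≈ 0.017099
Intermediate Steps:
Z(t, N) = 5 + N (Z(t, N) = N + 5 = 5 + N)
J(c) = 8 (J(c) = 5 + 3 = 8)
L = -244
r = 461 (r = (785 - 332) + 8 = 453 + 8 = 461)
L/z + r/(-3996) = -244/(-1842) + 461/(-3996) = -244*(-1/1842) + 461*(-1/3996) = 122/921 - 461/3996 = 20977/1226772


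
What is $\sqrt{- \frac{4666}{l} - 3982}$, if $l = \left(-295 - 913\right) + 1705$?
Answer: $\frac{2 i \sqrt{246477210}}{497} \approx 63.177 i$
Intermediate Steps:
$l = 497$ ($l = -1208 + 1705 = 497$)
$\sqrt{- \frac{4666}{l} - 3982} = \sqrt{- \frac{4666}{497} - 3982} = \sqrt{- \frac{1983720}{497}} = \frac{2 i \sqrt{246477210}}{497}$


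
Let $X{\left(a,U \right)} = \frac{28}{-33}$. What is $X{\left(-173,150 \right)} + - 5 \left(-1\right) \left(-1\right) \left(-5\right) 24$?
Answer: $\frac{19772}{33} \approx 599.15$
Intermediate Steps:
$X{\left(a,U \right)} = - \frac{28}{33}$ ($X{\left(a,U \right)} = 28 \left(- \frac{1}{33}\right) = - \frac{28}{33}$)
$X{\left(-173,150 \right)} + - 5 \left(-1\right) \left(-1\right) \left(-5\right) 24 = - \frac{28}{33} + - 5 \left(-1\right) \left(-1\right) \left(-5\right) 24 = - \frac{28}{33} + - 5 \cdot 1 \left(-5\right) 24 = - \frac{28}{33} + \left(-5\right) \left(-5\right) 24 = - \frac{28}{33} + 25 \cdot 24 = - \frac{28}{33} + 600 = \frac{19772}{33}$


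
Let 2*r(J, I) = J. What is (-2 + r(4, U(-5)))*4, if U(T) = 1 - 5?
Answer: 0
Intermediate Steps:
U(T) = -4
r(J, I) = J/2
(-2 + r(4, U(-5)))*4 = (-2 + (½)*4)*4 = (-2 + 2)*4 = 0*4 = 0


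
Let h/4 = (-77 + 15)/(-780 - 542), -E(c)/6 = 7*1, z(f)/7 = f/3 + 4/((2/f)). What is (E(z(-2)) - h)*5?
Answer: -139430/661 ≈ -210.94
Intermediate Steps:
z(f) = 49*f/3 (z(f) = 7*(f/3 + 4/((2/f))) = 7*(f*(⅓) + 4*(f/2)) = 7*(f/3 + 2*f) = 7*(7*f/3) = 49*f/3)
E(c) = -42
h = 124/661 (h = 4*((-77 + 15)/(-780 - 542)) = 4*(-62/(-1322)) = 4*(-62*(-1/1322)) = 4*(31/661) = 124/661 ≈ 0.18759)
(E(z(-2)) - h)*5 = (-42 - 1*124/661)*5 = (-42 - 124/661)*5 = -27886/661*5 = -139430/661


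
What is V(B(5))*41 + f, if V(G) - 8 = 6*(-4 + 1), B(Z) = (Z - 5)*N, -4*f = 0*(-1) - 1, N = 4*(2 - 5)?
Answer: -1639/4 ≈ -409.75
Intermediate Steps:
N = -12 (N = 4*(-3) = -12)
f = ¼ (f = -(0*(-1) - 1)/4 = -(0 - 1)/4 = -¼*(-1) = ¼ ≈ 0.25000)
B(Z) = 60 - 12*Z (B(Z) = (Z - 5)*(-12) = (-5 + Z)*(-12) = 60 - 12*Z)
V(G) = -10 (V(G) = 8 + 6*(-4 + 1) = 8 + 6*(-3) = 8 - 18 = -10)
V(B(5))*41 + f = -10*41 + ¼ = -410 + ¼ = -1639/4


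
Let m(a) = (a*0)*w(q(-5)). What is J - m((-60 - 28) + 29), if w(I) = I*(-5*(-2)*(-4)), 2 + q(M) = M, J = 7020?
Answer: 7020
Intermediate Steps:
q(M) = -2 + M
w(I) = -40*I (w(I) = I*(10*(-4)) = I*(-40) = -40*I)
m(a) = 0 (m(a) = (a*0)*(-40*(-2 - 5)) = 0*(-40*(-7)) = 0*280 = 0)
J - m((-60 - 28) + 29) = 7020 - 1*0 = 7020 + 0 = 7020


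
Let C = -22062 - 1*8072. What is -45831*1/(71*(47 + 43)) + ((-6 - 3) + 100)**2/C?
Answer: -9192224/1234335 ≈ -7.4471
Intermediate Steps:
C = -30134 (C = -22062 - 8072 = -30134)
-45831*1/(71*(47 + 43)) + ((-6 - 3) + 100)**2/C = -45831*1/(71*(47 + 43)) + ((-6 - 3) + 100)**2/(-30134) = -45831/(71*90) + (-9 + 100)**2*(-1/30134) = -45831/6390 + 91**2*(-1/30134) = -45831*1/6390 + 8281*(-1/30134) = -15277/2130 - 637/2318 = -9192224/1234335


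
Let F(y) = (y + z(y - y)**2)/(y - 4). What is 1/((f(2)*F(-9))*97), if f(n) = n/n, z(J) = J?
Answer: 13/873 ≈ 0.014891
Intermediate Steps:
F(y) = y/(-4 + y) (F(y) = (y + (y - y)**2)/(y - 4) = (y + 0**2)/(-4 + y) = (y + 0)/(-4 + y) = y/(-4 + y))
f(n) = 1
1/((f(2)*F(-9))*97) = 1/((1*(-9/(-4 - 9)))*97) = 1/((1*(-9/(-13)))*97) = 1/((1*(-9*(-1/13)))*97) = 1/((1*(9/13))*97) = 1/((9/13)*97) = 1/(873/13) = 13/873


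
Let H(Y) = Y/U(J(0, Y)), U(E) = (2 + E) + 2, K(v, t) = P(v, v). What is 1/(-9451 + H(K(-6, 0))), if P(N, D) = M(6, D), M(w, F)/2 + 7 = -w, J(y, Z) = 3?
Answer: -7/66183 ≈ -0.00010577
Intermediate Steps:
M(w, F) = -14 - 2*w (M(w, F) = -14 + 2*(-w) = -14 - 2*w)
P(N, D) = -26 (P(N, D) = -14 - 2*6 = -14 - 12 = -26)
K(v, t) = -26
U(E) = 4 + E
H(Y) = Y/7 (H(Y) = Y/(4 + 3) = Y/7)
1/(-9451 + H(K(-6, 0))) = 1/(-9451 + (⅐)*(-26)) = 1/(-9451 - 26/7) = 1/(-66183/7) = -7/66183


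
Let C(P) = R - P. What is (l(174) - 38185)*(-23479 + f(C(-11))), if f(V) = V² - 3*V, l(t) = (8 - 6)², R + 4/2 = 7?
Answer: 888510051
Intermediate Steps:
R = 5 (R = -2 + 7 = 5)
C(P) = 5 - P
l(t) = 4 (l(t) = 2² = 4)
(l(174) - 38185)*(-23479 + f(C(-11))) = (4 - 38185)*(-23479 + (5 - 1*(-11))*(-3 + (5 - 1*(-11)))) = -38181*(-23479 + (5 + 11)*(-3 + (5 + 11))) = -38181*(-23479 + 16*(-3 + 16)) = -38181*(-23479 + 16*13) = -38181*(-23479 + 208) = -38181*(-23271) = 888510051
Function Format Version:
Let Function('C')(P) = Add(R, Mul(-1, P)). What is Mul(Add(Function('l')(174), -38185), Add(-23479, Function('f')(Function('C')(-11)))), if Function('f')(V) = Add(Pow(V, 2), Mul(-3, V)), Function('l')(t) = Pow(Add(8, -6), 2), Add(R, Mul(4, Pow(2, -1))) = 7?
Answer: 888510051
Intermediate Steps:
R = 5 (R = Add(-2, 7) = 5)
Function('C')(P) = Add(5, Mul(-1, P))
Function('l')(t) = 4 (Function('l')(t) = Pow(2, 2) = 4)
Mul(Add(Function('l')(174), -38185), Add(-23479, Function('f')(Function('C')(-11)))) = Mul(Add(4, -38185), Add(-23479, Mul(Add(5, Mul(-1, -11)), Add(-3, Add(5, Mul(-1, -11)))))) = Mul(-38181, Add(-23479, Mul(Add(5, 11), Add(-3, Add(5, 11))))) = Mul(-38181, Add(-23479, Mul(16, Add(-3, 16)))) = Mul(-38181, Add(-23479, Mul(16, 13))) = Mul(-38181, Add(-23479, 208)) = Mul(-38181, -23271) = 888510051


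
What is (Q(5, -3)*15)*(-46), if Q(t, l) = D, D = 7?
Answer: -4830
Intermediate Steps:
Q(t, l) = 7
(Q(5, -3)*15)*(-46) = (7*15)*(-46) = 105*(-46) = -4830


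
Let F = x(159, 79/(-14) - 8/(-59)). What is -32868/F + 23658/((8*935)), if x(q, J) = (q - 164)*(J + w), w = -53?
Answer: -6578589327/60247660 ≈ -109.19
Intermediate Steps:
x(q, J) = (-164 + q)*(-53 + J) (x(q, J) = (q - 164)*(J - 53) = (-164 + q)*(-53 + J))
F = 241635/826 (F = 8692 - 164*(79/(-14) - 8/(-59)) - 53*159 + (79/(-14) - 8/(-59))*159 = 8692 - 164*(79*(-1/14) - 8*(-1/59)) - 8427 + (79*(-1/14) - 8*(-1/59))*159 = 8692 - 164*(-79/14 + 8/59) - 8427 + (-79/14 + 8/59)*159 = 8692 - 164*(-4549/826) - 8427 - 4549/826*159 = 8692 + 373018/413 - 8427 - 723291/826 = 241635/826 ≈ 292.54)
-32868/F + 23658/((8*935)) = -32868/241635/826 + 23658/((8*935)) = -32868*826/241635 + 23658/7480 = -9049656/80545 + 23658*(1/7480) = -9049656/80545 + 11829/3740 = -6578589327/60247660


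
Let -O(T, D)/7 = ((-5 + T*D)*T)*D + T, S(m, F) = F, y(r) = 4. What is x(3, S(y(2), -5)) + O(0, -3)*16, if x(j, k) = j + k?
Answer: -2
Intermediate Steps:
O(T, D) = -7*T - 7*D*T*(-5 + D*T) (O(T, D) = -7*(((-5 + T*D)*T)*D + T) = -7*(((-5 + D*T)*T)*D + T) = -7*((T*(-5 + D*T))*D + T) = -7*(D*T*(-5 + D*T) + T) = -7*(T + D*T*(-5 + D*T)) = -7*T - 7*D*T*(-5 + D*T))
x(3, S(y(2), -5)) + O(0, -3)*16 = (3 - 5) + (7*0*(-1 + 5*(-3) - 1*0*(-3)²))*16 = -2 + (7*0*(-1 - 15 - 1*0*9))*16 = -2 + (7*0*(-1 - 15 + 0))*16 = -2 + (7*0*(-16))*16 = -2 + 0*16 = -2 + 0 = -2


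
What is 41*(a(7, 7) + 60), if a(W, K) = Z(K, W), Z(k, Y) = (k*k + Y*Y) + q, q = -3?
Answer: 6355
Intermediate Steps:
Z(k, Y) = -3 + Y² + k² (Z(k, Y) = (k*k + Y*Y) - 3 = (k² + Y²) - 3 = (Y² + k²) - 3 = -3 + Y² + k²)
a(W, K) = -3 + K² + W² (a(W, K) = -3 + W² + K² = -3 + K² + W²)
41*(a(7, 7) + 60) = 41*((-3 + 7² + 7²) + 60) = 41*((-3 + 49 + 49) + 60) = 41*(95 + 60) = 41*155 = 6355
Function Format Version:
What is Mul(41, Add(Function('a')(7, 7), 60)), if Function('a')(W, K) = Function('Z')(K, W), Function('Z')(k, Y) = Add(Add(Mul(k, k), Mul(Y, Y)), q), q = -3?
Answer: 6355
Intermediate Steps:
Function('Z')(k, Y) = Add(-3, Pow(Y, 2), Pow(k, 2)) (Function('Z')(k, Y) = Add(Add(Mul(k, k), Mul(Y, Y)), -3) = Add(Add(Pow(k, 2), Pow(Y, 2)), -3) = Add(Add(Pow(Y, 2), Pow(k, 2)), -3) = Add(-3, Pow(Y, 2), Pow(k, 2)))
Function('a')(W, K) = Add(-3, Pow(K, 2), Pow(W, 2)) (Function('a')(W, K) = Add(-3, Pow(W, 2), Pow(K, 2)) = Add(-3, Pow(K, 2), Pow(W, 2)))
Mul(41, Add(Function('a')(7, 7), 60)) = Mul(41, Add(Add(-3, Pow(7, 2), Pow(7, 2)), 60)) = Mul(41, Add(Add(-3, 49, 49), 60)) = Mul(41, Add(95, 60)) = Mul(41, 155) = 6355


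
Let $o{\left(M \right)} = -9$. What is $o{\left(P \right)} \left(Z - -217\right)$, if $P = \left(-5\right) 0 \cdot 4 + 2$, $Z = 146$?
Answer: $-3267$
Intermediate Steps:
$P = 2$ ($P = 0 \cdot 4 + 2 = 0 + 2 = 2$)
$o{\left(P \right)} \left(Z - -217\right) = - 9 \left(146 - -217\right) = - 9 \left(146 + 217\right) = \left(-9\right) 363 = -3267$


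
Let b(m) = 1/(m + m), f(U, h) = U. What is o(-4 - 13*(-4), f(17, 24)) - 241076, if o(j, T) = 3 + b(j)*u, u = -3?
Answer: -7714337/32 ≈ -2.4107e+5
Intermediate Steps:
b(m) = 1/(2*m)
o(j, T) = 3 - 3/(2*j) (o(j, T) = 3 + (1/(2*j))*(-3) = 3 - 3/(2*j))
o(-4 - 13*(-4), f(17, 24)) - 241076 = (3 - 3/(2*(-4 - 13*(-4)))) - 241076 = (3 - 3/(2*(-4 + 52))) - 241076 = (3 - 3/2/48) - 241076 = (3 - 3/2*1/48) - 241076 = (3 - 1/32) - 241076 = 95/32 - 241076 = -7714337/32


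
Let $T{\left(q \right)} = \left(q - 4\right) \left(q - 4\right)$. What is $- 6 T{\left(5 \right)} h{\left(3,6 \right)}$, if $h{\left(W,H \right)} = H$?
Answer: $-36$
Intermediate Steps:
$T{\left(q \right)} = \left(-4 + q\right)^{2}$ ($T{\left(q \right)} = \left(-4 + q\right) \left(-4 + q\right) = \left(-4 + q\right)^{2}$)
$- 6 T{\left(5 \right)} h{\left(3,6 \right)} = - 6 \left(-4 + 5\right)^{2} \cdot 6 = - 6 \cdot 1^{2} \cdot 6 = \left(-6\right) 1 \cdot 6 = \left(-6\right) 6 = -36$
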